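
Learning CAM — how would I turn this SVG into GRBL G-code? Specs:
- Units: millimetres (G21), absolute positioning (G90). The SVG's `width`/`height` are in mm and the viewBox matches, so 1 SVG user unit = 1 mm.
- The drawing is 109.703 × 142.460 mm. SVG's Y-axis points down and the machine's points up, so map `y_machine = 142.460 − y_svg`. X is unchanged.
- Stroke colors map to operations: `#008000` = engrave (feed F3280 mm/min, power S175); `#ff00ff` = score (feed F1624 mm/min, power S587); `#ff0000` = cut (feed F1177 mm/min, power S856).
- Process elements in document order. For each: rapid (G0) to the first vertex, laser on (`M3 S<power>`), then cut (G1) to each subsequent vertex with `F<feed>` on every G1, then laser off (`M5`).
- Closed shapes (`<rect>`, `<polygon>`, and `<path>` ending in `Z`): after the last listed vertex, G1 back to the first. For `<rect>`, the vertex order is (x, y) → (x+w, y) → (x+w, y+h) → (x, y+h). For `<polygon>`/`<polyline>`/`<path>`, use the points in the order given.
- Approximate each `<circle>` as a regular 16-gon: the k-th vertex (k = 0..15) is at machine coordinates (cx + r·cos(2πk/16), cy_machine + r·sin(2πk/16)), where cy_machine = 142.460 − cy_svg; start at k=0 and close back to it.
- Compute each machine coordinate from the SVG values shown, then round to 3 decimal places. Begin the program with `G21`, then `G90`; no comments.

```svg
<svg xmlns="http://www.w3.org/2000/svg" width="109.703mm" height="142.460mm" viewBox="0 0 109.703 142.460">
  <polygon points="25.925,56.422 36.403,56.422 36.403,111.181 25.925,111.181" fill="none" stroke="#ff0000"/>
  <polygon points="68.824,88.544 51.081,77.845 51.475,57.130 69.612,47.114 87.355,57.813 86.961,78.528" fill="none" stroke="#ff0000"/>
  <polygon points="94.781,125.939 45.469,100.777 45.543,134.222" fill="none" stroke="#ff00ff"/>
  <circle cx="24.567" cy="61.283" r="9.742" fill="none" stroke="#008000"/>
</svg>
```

G21
G90
G0 X25.925 Y86.038
M3 S856
G1 X36.403 Y86.038 F1177
G1 X36.403 Y31.279 F1177
G1 X25.925 Y31.279 F1177
G1 X25.925 Y86.038 F1177
M5
G0 X68.824 Y53.916
M3 S856
G1 X51.081 Y64.615 F1177
G1 X51.475 Y85.330 F1177
G1 X69.612 Y95.346 F1177
G1 X87.355 Y84.647 F1177
G1 X86.961 Y63.932 F1177
G1 X68.824 Y53.916 F1177
M5
G0 X94.781 Y16.521
M3 S587
G1 X45.469 Y41.683 F1624
G1 X45.543 Y8.238 F1624
G1 X94.781 Y16.521 F1624
M5
G0 X34.309 Y81.177
M3 S175
G1 X33.567 Y84.905 F3280
G1 X31.456 Y88.066 F3280
G1 X28.295 Y90.177 F3280
G1 X24.567 Y90.919 F3280
G1 X20.839 Y90.177 F3280
G1 X17.678 Y88.066 F3280
G1 X15.567 Y84.905 F3280
G1 X14.825 Y81.177 F3280
G1 X15.567 Y77.449 F3280
G1 X17.678 Y74.288 F3280
G1 X20.839 Y72.177 F3280
G1 X24.567 Y71.435 F3280
G1 X28.295 Y72.177 F3280
G1 X31.456 Y74.288 F3280
G1 X33.567 Y77.449 F3280
G1 X34.309 Y81.177 F3280
M5

viewBox `0 0 109.703 142.460` with mm width/height → 1 unit = 1 mm. Flip: y_m = 142.460 − y_svg.

**Shape 1** — `<polygon>` rectangle, stroke `#ff0000` → cut (S856, F1177). Machine vertices: (25.925,86.038) → (36.403,86.038) → (36.403,31.279) → (25.925,31.279) → (25.925,86.038). Closed: final G1 returns to the first vertex.

**Shape 2** — `<polygon>` regular polygon, stroke `#ff0000` → cut (S856, F1177). Machine vertices: (68.824,53.916) → (51.081,64.615) → (51.475,85.330) → (69.612,95.346) → (87.355,84.647) → (86.961,63.932) → (68.824,53.916). Closed: final G1 returns to the first vertex.

**Shape 3** — `<polygon>` closed polygon, stroke `#ff00ff` → score (S587, F1624). Machine vertices: (94.781,16.521) → (45.469,41.683) → (45.543,8.238) → (94.781,16.521). Closed: final G1 returns to the first vertex.

**Shape 4** — `<circle>` circle, stroke `#008000` → engrave (S175, F3280). Machine vertices: (34.309,81.177) → (33.567,84.905) → (31.456,88.066) → (28.295,90.177) → (24.567,90.919) → (20.839,90.177) → (17.678,88.066) → (15.567,84.905) → (14.825,81.177) → (15.567,77.449) → (17.678,74.288) → (20.839,72.177) → (24.567,71.435) → (28.295,72.177) → (31.456,74.288) → (33.567,77.449) → (34.309,81.177). Closed: final G1 returns to the first vertex.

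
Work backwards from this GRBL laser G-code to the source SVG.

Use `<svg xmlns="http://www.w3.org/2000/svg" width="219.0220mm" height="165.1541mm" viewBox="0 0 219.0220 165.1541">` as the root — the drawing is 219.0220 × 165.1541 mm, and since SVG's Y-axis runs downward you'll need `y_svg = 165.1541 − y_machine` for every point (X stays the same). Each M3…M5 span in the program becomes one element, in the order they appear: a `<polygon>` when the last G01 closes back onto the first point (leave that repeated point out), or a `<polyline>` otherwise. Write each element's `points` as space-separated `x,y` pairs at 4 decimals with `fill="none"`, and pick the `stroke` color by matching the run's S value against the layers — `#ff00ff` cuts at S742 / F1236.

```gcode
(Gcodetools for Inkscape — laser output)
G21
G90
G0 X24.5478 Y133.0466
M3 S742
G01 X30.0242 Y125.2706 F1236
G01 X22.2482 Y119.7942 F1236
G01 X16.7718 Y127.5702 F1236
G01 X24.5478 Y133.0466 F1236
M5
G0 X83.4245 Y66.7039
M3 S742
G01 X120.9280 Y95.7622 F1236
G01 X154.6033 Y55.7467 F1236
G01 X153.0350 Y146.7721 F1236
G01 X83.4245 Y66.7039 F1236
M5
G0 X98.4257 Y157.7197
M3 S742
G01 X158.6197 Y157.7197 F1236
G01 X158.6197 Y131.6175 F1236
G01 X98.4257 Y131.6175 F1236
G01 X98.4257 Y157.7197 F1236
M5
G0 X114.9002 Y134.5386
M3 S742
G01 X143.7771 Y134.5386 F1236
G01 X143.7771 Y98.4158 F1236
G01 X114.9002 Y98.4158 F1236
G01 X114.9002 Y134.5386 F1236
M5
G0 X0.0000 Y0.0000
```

y_svg = 165.1541 − y_m. Every run uses S742, so all elements get stroke `#ff00ff` (cut).

[1] closed run; points: 24.5478,32.1075 30.0242,39.8835 22.2482,45.3599 16.7718,37.5839

[2] closed run; points: 83.4245,98.4502 120.9280,69.3919 154.6033,109.4074 153.0350,18.3820

[3] closed run; points: 98.4257,7.4344 158.6197,7.4344 158.6197,33.5366 98.4257,33.5366

[4] closed run; points: 114.9002,30.6155 143.7771,30.6155 143.7771,66.7383 114.9002,66.7383

<svg xmlns="http://www.w3.org/2000/svg" width="219.0220mm" height="165.1541mm" viewBox="0 0 219.0220 165.1541">
  <polygon points="24.5478,32.1075 30.0242,39.8835 22.2482,45.3599 16.7718,37.5839" fill="none" stroke="#ff00ff"/>
  <polygon points="83.4245,98.4502 120.9280,69.3919 154.6033,109.4074 153.0350,18.3820" fill="none" stroke="#ff00ff"/>
  <polygon points="98.4257,7.4344 158.6197,7.4344 158.6197,33.5366 98.4257,33.5366" fill="none" stroke="#ff00ff"/>
  <polygon points="114.9002,30.6155 143.7771,30.6155 143.7771,66.7383 114.9002,66.7383" fill="none" stroke="#ff00ff"/>
</svg>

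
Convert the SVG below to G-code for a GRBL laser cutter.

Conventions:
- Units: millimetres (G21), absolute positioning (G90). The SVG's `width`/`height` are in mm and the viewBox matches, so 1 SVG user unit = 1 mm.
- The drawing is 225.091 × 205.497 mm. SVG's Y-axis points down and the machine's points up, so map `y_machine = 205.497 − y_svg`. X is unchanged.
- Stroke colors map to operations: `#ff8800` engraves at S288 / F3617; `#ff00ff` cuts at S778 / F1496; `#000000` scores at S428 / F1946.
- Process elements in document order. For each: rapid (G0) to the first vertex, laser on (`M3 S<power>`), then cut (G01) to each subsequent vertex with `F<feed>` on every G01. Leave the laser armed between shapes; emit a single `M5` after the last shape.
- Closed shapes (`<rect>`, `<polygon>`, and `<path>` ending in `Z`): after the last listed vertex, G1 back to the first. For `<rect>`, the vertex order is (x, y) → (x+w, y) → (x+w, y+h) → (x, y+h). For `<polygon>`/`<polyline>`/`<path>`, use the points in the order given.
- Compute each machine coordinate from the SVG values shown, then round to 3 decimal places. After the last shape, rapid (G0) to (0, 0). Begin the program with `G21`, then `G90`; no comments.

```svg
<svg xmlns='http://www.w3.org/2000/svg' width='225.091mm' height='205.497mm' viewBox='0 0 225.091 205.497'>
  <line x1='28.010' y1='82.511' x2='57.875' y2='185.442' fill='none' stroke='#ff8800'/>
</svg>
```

G21
G90
G0 X28.010 Y122.986
M3 S288
G01 X57.875 Y20.055 F3617
M5
G0 X0.000 Y0.000

Since the viewBox matches the mm dimensions, user units are millimetres directly. The only transform is the Y-flip y_m = 205.497 − y_svg.

Shape 1 is a line segment drawn with `<line>`. Its stroke #ff8800 means engrave at S288, F3617. After flipping Y the toolpath is (28.010,122.986) → (57.875,20.055).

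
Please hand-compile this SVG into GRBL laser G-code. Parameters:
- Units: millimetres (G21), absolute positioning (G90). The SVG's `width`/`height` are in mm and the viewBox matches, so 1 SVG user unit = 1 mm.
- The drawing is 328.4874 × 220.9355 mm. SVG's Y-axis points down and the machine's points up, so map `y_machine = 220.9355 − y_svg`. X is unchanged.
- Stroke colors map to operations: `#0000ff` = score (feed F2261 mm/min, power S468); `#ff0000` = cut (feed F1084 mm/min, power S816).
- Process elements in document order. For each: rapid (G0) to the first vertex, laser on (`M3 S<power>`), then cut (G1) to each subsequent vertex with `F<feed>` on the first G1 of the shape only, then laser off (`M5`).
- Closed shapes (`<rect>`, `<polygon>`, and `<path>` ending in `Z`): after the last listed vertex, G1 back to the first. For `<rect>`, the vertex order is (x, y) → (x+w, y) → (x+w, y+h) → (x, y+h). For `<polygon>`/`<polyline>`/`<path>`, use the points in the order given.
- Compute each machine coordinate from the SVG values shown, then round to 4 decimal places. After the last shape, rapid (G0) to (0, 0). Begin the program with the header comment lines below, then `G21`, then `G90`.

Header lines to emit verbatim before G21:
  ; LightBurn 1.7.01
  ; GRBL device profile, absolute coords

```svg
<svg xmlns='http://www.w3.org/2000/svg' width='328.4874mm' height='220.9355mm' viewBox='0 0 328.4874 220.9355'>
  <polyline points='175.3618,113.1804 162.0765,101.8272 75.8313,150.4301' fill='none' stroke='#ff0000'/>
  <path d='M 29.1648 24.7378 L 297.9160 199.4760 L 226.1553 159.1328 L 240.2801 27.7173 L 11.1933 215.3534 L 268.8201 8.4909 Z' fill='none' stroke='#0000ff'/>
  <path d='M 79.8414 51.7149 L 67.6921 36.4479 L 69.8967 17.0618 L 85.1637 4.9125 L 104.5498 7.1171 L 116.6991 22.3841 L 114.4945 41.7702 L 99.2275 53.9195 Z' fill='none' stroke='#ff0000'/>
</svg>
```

Since the viewBox matches the mm dimensions, user units are millimetres directly. The only transform is the Y-flip y_m = 220.9355 − y_svg.

Shape 1 is a open polyline drawn with `<polyline>`. Its stroke #ff0000 means cut at S816, F1084. After flipping Y the toolpath is (175.3618,107.7551) → (162.0765,119.1083) → (75.8313,70.5054).

Shape 2 is a closed polygon drawn with `<path>`. Its stroke #0000ff means score at S468, F2261. After flipping Y the toolpath is (29.1648,196.1977) → (297.9160,21.4595) → (226.1553,61.8027) → (240.2801,193.2182) → (11.1933,5.5821) → (268.8201,212.4446) → (29.1648,196.1977), returning to the start.

Shape 3 is a regular polygon drawn with `<path>`. Its stroke #ff0000 means cut at S816, F1084. After flipping Y the toolpath is (79.8414,169.2206) → (67.6921,184.4876) → (69.8967,203.8737) → (85.1637,216.0230) → (104.5498,213.8184) → (116.6991,198.5514) → (114.4945,179.1653) → (99.2275,167.0160) → (79.8414,169.2206), returning to the start.

; LightBurn 1.7.01
; GRBL device profile, absolute coords
G21
G90
G0 X175.3618 Y107.7551
M3 S816
G1 X162.0765 Y119.1083 F1084
G1 X75.8313 Y70.5054
M5
G0 X29.1648 Y196.1977
M3 S468
G1 X297.9160 Y21.4595 F2261
G1 X226.1553 Y61.8027
G1 X240.2801 Y193.2182
G1 X11.1933 Y5.5821
G1 X268.8201 Y212.4446
G1 X29.1648 Y196.1977
M5
G0 X79.8414 Y169.2206
M3 S816
G1 X67.6921 Y184.4876 F1084
G1 X69.8967 Y203.8737
G1 X85.1637 Y216.0230
G1 X104.5498 Y213.8184
G1 X116.6991 Y198.5514
G1 X114.4945 Y179.1653
G1 X99.2275 Y167.0160
G1 X79.8414 Y169.2206
M5
G0 X0.0000 Y0.0000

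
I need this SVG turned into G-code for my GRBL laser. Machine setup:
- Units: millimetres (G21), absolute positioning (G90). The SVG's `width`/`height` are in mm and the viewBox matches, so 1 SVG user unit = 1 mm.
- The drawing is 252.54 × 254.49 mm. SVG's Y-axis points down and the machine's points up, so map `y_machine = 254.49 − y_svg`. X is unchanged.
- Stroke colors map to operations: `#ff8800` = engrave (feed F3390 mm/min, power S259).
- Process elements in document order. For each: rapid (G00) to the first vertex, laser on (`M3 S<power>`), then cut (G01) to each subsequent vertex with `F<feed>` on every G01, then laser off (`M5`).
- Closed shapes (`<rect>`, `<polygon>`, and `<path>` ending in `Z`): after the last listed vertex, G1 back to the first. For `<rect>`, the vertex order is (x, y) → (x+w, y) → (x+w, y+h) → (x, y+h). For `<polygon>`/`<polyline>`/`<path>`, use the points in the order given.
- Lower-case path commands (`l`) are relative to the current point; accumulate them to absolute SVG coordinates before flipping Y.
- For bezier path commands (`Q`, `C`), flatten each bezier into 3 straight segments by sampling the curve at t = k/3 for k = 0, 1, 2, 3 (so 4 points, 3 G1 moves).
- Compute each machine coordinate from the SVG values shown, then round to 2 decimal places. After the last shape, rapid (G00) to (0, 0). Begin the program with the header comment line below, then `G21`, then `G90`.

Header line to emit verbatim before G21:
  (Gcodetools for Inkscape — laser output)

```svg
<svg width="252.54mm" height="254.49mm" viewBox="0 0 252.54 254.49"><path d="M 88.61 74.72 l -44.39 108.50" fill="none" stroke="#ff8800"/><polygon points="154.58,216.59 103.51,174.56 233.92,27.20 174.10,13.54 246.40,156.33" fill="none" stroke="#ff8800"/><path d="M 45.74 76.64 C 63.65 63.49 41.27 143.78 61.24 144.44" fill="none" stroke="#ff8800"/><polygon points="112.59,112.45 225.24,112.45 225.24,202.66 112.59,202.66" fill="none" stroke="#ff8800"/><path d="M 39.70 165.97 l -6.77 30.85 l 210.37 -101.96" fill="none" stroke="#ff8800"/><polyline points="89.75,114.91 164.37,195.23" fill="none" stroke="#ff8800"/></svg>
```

(Gcodetools for Inkscape — laser output)
G21
G90
G00 X88.61 Y179.77
M3 S259
G01 X44.22 Y71.27 F3390
M5
G00 X154.58 Y37.90
M3 S259
G01 X103.51 Y79.93 F3390
G01 X233.92 Y227.29 F3390
G01 X174.10 Y240.95 F3390
G01 X246.40 Y98.16 F3390
G01 X154.58 Y37.90 F3390
M5
G00 X45.74 Y177.85
M3 S259
G01 X53.28 Y166.26 F3390
G01 X52.33 Y130.84 F3390
G01 X61.24 Y110.05 F3390
M5
G00 X112.59 Y142.04
M3 S259
G01 X225.24 Y142.04 F3390
G01 X225.24 Y51.83 F3390
G01 X112.59 Y51.83 F3390
G01 X112.59 Y142.04 F3390
M5
G00 X39.70 Y88.52
M3 S259
G01 X32.93 Y57.67 F3390
G01 X243.30 Y159.63 F3390
M5
G00 X89.75 Y139.58
M3 S259
G01 X164.37 Y59.26 F3390
M5
G00 X0.00 Y0.00

viewBox `0 0 252.54 254.49` with mm width/height → 1 unit = 1 mm. Flip: y_m = 254.49 − y_svg.

**Shape 1** — `<path>` line segment, stroke `#ff8800` → engrave (S259, F3390). Machine vertices: (88.61,179.77) → (44.22,71.27). Open path.

**Shape 2** — `<polygon>` closed polygon, stroke `#ff8800` → engrave (S259, F3390). Machine vertices: (154.58,37.90) → (103.51,79.93) → (233.92,227.29) → (174.10,240.95) → (246.40,98.16) → (154.58,37.90). Closed: final G1 returns to the first vertex.

**Shape 3** — `<path>` cubic bezier, stroke `#ff8800` → engrave (S259, F3390). Control points (SVG): P0=(45.74,76.64), P1=(63.65,63.49), P2=(41.27,143.78), P3=(61.24,144.44); sampled at t=k/3. Machine vertices: (45.74,177.85) → (53.28,166.26) → (52.33,130.84) → (61.24,110.05). Open path.

**Shape 4** — `<polygon>` rectangle, stroke `#ff8800` → engrave (S259, F3390). Machine vertices: (112.59,142.04) → (225.24,142.04) → (225.24,51.83) → (112.59,51.83) → (112.59,142.04). Closed: final G1 returns to the first vertex.

**Shape 5** — `<path>` open polyline, stroke `#ff8800` → engrave (S259, F3390). Machine vertices: (39.70,88.52) → (32.93,57.67) → (243.30,159.63). Open path.

**Shape 6** — `<polyline>` line segment, stroke `#ff8800` → engrave (S259, F3390). Machine vertices: (89.75,139.58) → (164.37,59.26). Open path.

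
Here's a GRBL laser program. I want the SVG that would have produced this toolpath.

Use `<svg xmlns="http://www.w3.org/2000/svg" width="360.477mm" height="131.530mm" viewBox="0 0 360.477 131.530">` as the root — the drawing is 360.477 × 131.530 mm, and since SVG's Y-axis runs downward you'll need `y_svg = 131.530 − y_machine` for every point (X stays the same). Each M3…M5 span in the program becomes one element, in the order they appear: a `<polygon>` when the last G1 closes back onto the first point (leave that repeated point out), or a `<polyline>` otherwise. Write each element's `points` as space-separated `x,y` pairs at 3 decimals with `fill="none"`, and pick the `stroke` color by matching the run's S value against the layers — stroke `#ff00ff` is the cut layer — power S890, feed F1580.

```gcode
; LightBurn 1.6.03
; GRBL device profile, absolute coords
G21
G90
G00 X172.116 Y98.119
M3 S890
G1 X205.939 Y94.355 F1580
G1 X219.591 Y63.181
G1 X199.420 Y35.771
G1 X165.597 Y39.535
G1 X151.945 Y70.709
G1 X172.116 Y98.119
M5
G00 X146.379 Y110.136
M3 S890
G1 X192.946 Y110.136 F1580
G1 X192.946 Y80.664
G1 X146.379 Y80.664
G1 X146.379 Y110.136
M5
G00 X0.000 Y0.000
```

<svg xmlns="http://www.w3.org/2000/svg" width="360.477mm" height="131.530mm" viewBox="0 0 360.477 131.530">
  <polygon points="172.116,33.411 205.939,37.175 219.591,68.349 199.420,95.759 165.597,91.995 151.945,60.821" fill="none" stroke="#ff00ff"/>
  <polygon points="146.379,21.394 192.946,21.394 192.946,50.866 146.379,50.866" fill="none" stroke="#ff00ff"/>
</svg>

y_svg = 131.530 − y_m. Every run uses S890, so all elements get stroke `#ff00ff` (cut).

[1] closed run; points: 172.116,33.411 205.939,37.175 219.591,68.349 199.420,95.759 165.597,91.995 151.945,60.821

[2] closed run; points: 146.379,21.394 192.946,21.394 192.946,50.866 146.379,50.866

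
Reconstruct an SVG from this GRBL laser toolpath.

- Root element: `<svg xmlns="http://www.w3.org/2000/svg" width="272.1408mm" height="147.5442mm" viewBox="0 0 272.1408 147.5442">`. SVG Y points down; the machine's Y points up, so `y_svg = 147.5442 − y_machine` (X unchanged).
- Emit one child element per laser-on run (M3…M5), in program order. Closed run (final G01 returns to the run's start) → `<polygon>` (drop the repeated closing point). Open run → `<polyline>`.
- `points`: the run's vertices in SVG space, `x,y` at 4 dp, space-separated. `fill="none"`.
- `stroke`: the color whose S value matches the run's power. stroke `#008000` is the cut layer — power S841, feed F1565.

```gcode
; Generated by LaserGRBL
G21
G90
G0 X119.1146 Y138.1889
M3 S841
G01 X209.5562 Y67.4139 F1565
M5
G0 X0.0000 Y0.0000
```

y_svg = 147.5442 − y_m. Every run uses S841, so all elements get stroke `#008000` (cut).

[1] open run; points: 119.1146,9.3553 209.5562,80.1303

<svg xmlns="http://www.w3.org/2000/svg" width="272.1408mm" height="147.5442mm" viewBox="0 0 272.1408 147.5442">
  <polyline points="119.1146,9.3553 209.5562,80.1303" fill="none" stroke="#008000"/>
</svg>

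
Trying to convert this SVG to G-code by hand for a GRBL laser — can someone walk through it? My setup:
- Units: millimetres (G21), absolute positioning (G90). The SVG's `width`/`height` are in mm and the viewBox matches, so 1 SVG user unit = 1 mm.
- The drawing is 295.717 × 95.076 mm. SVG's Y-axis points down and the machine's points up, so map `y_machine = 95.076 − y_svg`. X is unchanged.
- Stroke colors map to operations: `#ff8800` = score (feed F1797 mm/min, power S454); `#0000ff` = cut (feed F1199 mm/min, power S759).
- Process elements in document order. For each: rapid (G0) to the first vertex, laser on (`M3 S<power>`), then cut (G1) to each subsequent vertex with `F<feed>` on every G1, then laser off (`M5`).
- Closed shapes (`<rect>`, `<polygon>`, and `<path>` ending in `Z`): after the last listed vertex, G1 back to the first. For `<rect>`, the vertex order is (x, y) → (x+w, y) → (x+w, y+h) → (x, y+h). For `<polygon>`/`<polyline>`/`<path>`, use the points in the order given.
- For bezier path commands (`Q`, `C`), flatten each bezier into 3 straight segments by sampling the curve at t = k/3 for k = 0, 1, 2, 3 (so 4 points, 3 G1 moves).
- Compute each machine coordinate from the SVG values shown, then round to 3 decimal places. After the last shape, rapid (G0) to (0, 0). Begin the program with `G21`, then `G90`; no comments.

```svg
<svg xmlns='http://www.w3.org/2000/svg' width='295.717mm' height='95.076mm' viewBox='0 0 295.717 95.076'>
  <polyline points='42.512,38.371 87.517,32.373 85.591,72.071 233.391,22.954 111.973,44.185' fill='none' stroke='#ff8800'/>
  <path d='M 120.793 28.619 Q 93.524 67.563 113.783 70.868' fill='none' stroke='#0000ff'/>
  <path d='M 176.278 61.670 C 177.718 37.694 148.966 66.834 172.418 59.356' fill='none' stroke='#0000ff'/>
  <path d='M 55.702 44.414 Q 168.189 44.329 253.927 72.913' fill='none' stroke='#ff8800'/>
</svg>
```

G21
G90
G0 X42.512 Y56.705
M3 S454
G1 X87.517 Y62.703 F1797
G1 X85.591 Y23.005 F1797
G1 X233.391 Y72.122 F1797
G1 X111.973 Y50.891 F1797
M5
G0 X120.793 Y66.457
M3 S759
G1 X107.895 Y44.454 F1199
G1 X105.558 Y30.371 F1199
G1 X113.783 Y24.208 F1199
M5
G0 X176.278 Y33.406
M3 S759
G1 X170.706 Y43.000 F1199
G1 X163.316 Y37.125 F1199
G1 X172.418 Y35.720 F1199
M5
G0 X55.702 Y50.662
M3 S454
G1 X127.721 Y47.533 F1797
G1 X193.796 Y38.034 F1797
G1 X253.927 Y22.163 F1797
M5
G0 X0.000 Y0.000

viewBox `0 0 295.717 95.076` with mm width/height → 1 unit = 1 mm. Flip: y_m = 95.076 − y_svg.

**Shape 1** — `<polyline>` open polyline, stroke `#ff8800` → score (S454, F1797). Machine vertices: (42.512,56.705) → (87.517,62.703) → (85.591,23.005) → (233.391,72.122) → (111.973,50.891). Open path.

**Shape 2** — `<path>` quadratic bezier, stroke `#0000ff` → cut (S759, F1199). Control points (SVG): P0=(120.793,28.619), P1=(93.524,67.563), P2=(113.783,70.868); sampled at t=k/3. Machine vertices: (120.793,66.457) → (107.895,44.454) → (105.558,30.371) → (113.783,24.208). Open path.

**Shape 3** — `<path>` cubic bezier, stroke `#0000ff` → cut (S759, F1199). Control points (SVG): P0=(176.278,61.670), P1=(177.718,37.694), P2=(148.966,66.834), P3=(172.418,59.356); sampled at t=k/3. Machine vertices: (176.278,33.406) → (170.706,43.000) → (163.316,37.125) → (172.418,35.720). Open path.

**Shape 4** — `<path>` quadratic bezier, stroke `#ff8800` → score (S454, F1797). Control points (SVG): P0=(55.702,44.414), P1=(168.189,44.329), P2=(253.927,72.913); sampled at t=k/3. Machine vertices: (55.702,50.662) → (127.721,47.533) → (193.796,38.034) → (253.927,22.163). Open path.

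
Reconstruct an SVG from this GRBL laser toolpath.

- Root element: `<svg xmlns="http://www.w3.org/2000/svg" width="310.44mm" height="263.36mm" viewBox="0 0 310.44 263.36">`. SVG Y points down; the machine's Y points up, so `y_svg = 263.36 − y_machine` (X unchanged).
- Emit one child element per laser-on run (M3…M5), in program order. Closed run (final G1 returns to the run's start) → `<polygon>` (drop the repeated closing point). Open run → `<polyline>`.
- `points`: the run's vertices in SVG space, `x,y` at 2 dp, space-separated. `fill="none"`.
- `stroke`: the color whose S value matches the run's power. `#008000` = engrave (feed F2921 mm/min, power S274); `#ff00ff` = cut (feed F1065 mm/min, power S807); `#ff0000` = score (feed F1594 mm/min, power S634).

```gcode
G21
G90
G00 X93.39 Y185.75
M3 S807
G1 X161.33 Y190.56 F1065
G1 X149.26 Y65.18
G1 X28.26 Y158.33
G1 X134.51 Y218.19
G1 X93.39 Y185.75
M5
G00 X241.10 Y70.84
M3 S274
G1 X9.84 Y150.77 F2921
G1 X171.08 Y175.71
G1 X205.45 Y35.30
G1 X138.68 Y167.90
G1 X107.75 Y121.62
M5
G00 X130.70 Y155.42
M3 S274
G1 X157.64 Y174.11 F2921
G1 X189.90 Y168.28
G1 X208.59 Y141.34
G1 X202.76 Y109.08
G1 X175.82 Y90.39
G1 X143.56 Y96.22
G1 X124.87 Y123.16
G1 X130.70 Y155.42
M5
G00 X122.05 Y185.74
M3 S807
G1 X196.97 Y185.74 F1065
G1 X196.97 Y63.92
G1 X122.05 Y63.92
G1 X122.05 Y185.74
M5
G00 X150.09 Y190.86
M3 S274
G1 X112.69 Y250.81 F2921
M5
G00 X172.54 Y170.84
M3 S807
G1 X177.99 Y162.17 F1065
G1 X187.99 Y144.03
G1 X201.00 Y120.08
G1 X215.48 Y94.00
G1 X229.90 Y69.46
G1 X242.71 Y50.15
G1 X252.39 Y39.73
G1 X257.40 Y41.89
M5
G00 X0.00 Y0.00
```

<svg xmlns="http://www.w3.org/2000/svg" width="310.44mm" height="263.36mm" viewBox="0 0 310.44 263.36">
  <polygon points="93.39,77.61 161.33,72.80 149.26,198.18 28.26,105.03 134.51,45.17" fill="none" stroke="#ff00ff"/>
  <polyline points="241.10,192.52 9.84,112.59 171.08,87.65 205.45,228.06 138.68,95.46 107.75,141.74" fill="none" stroke="#008000"/>
  <polygon points="130.70,107.94 157.64,89.25 189.90,95.08 208.59,122.02 202.76,154.28 175.82,172.97 143.56,167.14 124.87,140.20" fill="none" stroke="#008000"/>
  <polygon points="122.05,77.62 196.97,77.62 196.97,199.44 122.05,199.44" fill="none" stroke="#ff00ff"/>
  <polyline points="150.09,72.50 112.69,12.55" fill="none" stroke="#008000"/>
  <polyline points="172.54,92.52 177.99,101.19 187.99,119.33 201.00,143.28 215.48,169.36 229.90,193.90 242.71,213.21 252.39,223.63 257.40,221.47" fill="none" stroke="#ff00ff"/>
</svg>

Machine Y-up, SVG Y-down with viewBox height 263.36, so y_svg = 263.36 − y_machine; X carries over.

Run 1: S807 ⇒ cut layer `#ff00ff`. The run returns to its start, so emit a `<polygon>` with points (Y-flipped): 93.39,77.61 161.33,72.80 149.26,198.18 28.26,105.03 134.51,45.17.

Run 2: S274 ⇒ engrave layer `#008000`. The run is open, so emit a `<polyline>` with points (Y-flipped): 241.10,192.52 9.84,112.59 171.08,87.65 205.45,228.06 138.68,95.46 107.75,141.74.

Run 3: the run's S274 means `#008000` (engrave). The run returns to its start, so emit a `<polygon>` with points (Y-flipped): 130.70,107.94 157.64,89.25 189.90,95.08 208.59,122.02 202.76,154.28 175.82,172.97 143.56,167.14 124.87,140.20.

Run 4: the run's S807 means `#ff00ff` (cut). The run returns to its start, so emit a `<polygon>` with points (Y-flipped): 122.05,77.62 196.97,77.62 196.97,199.44 122.05,199.44.

Run 5: the run's S274 means `#008000` (engrave). The run is open, so emit a `<polyline>` with points (Y-flipped): 150.09,72.50 112.69,12.55.

Run 6: power S807 maps to stroke `#ff00ff` (cut). The run is open, so emit a `<polyline>` with points (Y-flipped): 172.54,92.52 177.99,101.19 187.99,119.33 201.00,143.28 215.48,169.36 229.90,193.90 242.71,213.21 252.39,223.63 257.40,221.47.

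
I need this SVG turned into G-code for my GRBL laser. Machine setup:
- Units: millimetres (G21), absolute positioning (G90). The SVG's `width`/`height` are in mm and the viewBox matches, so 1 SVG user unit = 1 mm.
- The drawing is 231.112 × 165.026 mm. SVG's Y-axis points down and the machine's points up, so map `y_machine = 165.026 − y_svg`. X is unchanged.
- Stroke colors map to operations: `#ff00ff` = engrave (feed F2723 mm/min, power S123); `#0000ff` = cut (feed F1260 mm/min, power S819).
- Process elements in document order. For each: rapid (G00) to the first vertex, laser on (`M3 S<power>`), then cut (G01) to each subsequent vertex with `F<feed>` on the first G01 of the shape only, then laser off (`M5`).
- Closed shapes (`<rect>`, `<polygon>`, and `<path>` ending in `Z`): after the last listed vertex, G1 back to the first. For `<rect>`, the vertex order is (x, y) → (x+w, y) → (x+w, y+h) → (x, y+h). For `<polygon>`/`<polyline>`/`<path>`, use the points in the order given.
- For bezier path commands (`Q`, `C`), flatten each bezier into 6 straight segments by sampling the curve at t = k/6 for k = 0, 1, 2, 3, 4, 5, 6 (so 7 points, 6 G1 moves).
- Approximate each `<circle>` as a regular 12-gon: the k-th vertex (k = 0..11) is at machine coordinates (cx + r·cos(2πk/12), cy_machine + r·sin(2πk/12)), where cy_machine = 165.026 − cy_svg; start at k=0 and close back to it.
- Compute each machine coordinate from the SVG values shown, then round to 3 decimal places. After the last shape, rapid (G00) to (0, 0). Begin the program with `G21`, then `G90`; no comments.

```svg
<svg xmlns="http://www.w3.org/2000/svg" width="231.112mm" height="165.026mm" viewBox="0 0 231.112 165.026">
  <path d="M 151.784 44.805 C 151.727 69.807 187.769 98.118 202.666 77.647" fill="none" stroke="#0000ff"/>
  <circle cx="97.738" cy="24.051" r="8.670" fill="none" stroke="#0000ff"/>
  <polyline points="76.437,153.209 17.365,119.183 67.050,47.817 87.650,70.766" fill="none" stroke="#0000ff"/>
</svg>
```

viewBox `0 0 231.112 165.026` with mm width/height → 1 unit = 1 mm. Flip: y_m = 165.026 − y_svg.

**Shape 1** — `<path>` cubic bezier, stroke `#0000ff` → cut (S819, F1260). Control points (SVG): P0=(151.784,44.805), P1=(151.727,69.807), P2=(187.769,98.118), P3=(202.666,77.647); sampled at t=k/6. Machine vertices: (151.784,120.221) → (154.499,107.685) → (161.640,96.045) → (171.617,86.748) → (182.841,81.239) → (193.720,80.968) → (202.666,87.379). Open path.

**Shape 2** — `<circle>` circle, stroke `#0000ff` → cut (S819, F1260). Machine vertices: (106.408,140.975) → (105.246,145.310) → (102.073,148.483) → (97.738,149.645) → (93.403,148.483) → (90.230,145.310) → (89.068,140.975) → (90.230,136.640) → (93.403,133.467) → (97.738,132.305) → (102.073,133.467) → (105.246,136.640) → (106.408,140.975). Closed: final G1 returns to the first vertex.

**Shape 3** — `<polyline>` open polyline, stroke `#0000ff` → cut (S819, F1260). Machine vertices: (76.437,11.817) → (17.365,45.843) → (67.050,117.209) → (87.650,94.260). Open path.

G21
G90
G00 X151.784 Y120.221
M3 S819
G01 X154.499 Y107.685 F1260
G01 X161.640 Y96.045
G01 X171.617 Y86.748
G01 X182.841 Y81.239
G01 X193.720 Y80.968
G01 X202.666 Y87.379
M5
G00 X106.408 Y140.975
M3 S819
G01 X105.246 Y145.310 F1260
G01 X102.073 Y148.483
G01 X97.738 Y149.645
G01 X93.403 Y148.483
G01 X90.230 Y145.310
G01 X89.068 Y140.975
G01 X90.230 Y136.640
G01 X93.403 Y133.467
G01 X97.738 Y132.305
G01 X102.073 Y133.467
G01 X105.246 Y136.640
G01 X106.408 Y140.975
M5
G00 X76.437 Y11.817
M3 S819
G01 X17.365 Y45.843 F1260
G01 X67.050 Y117.209
G01 X87.650 Y94.260
M5
G00 X0.000 Y0.000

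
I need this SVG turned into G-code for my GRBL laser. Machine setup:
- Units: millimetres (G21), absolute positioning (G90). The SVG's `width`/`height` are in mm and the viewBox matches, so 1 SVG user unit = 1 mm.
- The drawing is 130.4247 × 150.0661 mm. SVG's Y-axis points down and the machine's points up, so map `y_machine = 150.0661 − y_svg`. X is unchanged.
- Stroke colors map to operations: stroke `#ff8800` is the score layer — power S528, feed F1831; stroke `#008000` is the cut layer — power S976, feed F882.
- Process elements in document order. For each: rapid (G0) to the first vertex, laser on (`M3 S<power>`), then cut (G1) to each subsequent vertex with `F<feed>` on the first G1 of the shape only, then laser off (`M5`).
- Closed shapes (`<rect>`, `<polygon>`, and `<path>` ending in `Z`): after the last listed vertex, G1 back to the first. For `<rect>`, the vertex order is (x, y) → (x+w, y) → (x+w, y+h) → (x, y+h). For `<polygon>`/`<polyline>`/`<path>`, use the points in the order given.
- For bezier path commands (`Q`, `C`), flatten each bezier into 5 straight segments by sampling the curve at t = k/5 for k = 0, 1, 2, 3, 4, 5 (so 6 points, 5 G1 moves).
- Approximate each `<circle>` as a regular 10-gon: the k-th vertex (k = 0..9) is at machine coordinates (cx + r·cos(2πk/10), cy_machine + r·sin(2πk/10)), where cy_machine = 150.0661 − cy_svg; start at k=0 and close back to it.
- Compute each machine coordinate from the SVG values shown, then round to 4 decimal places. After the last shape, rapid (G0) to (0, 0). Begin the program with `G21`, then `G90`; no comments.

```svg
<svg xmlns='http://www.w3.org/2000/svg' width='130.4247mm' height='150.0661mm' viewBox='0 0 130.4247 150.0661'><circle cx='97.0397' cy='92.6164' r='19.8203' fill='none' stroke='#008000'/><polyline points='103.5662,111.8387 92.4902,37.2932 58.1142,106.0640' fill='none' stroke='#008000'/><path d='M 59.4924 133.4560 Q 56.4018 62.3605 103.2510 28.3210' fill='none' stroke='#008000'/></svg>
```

viewBox `0 0 130.4247 150.0661` with mm width/height → 1 unit = 1 mm. Flip: y_m = 150.0661 − y_svg.

**Shape 1** — `<circle>` circle, stroke `#008000` → cut (S976, F882). Machine vertices: (116.8600,57.4497) → (113.0747,69.0998) → (103.1645,76.2999) → (90.9149,76.2999) → (81.0047,69.0998) → (77.2194,57.4497) → (81.0047,45.7996) → (90.9149,38.5995) → (103.1645,38.5995) → (113.0747,45.7996) → (116.8600,57.4497). Closed: final G1 returns to the first vertex.

**Shape 2** — `<polyline>` open polyline, stroke `#008000` → cut (S976, F882). Machine vertices: (103.5662,38.2274) → (92.4902,112.7729) → (58.1142,44.0021). Open path.

**Shape 3** — `<path>` quadratic bezier, stroke `#008000` → cut (S976, F882). Control points (SVG): P0=(59.4924,133.4560), P1=(56.4018,62.3605), P2=(103.2510,28.3210); sampled at t=k/5. Machine vertices: (59.4924,16.6101) → (60.2538,43.5661) → (65.0103,67.5575) → (73.7620,88.5845) → (86.5089,106.6471) → (103.2510,121.7451). Open path.

G21
G90
G0 X116.8600 Y57.4497
M3 S976
G1 X113.0747 Y69.0998 F882
G1 X103.1645 Y76.2999
G1 X90.9149 Y76.2999
G1 X81.0047 Y69.0998
G1 X77.2194 Y57.4497
G1 X81.0047 Y45.7996
G1 X90.9149 Y38.5995
G1 X103.1645 Y38.5995
G1 X113.0747 Y45.7996
G1 X116.8600 Y57.4497
M5
G0 X103.5662 Y38.2274
M3 S976
G1 X92.4902 Y112.7729 F882
G1 X58.1142 Y44.0021
M5
G0 X59.4924 Y16.6101
M3 S976
G1 X60.2538 Y43.5661 F882
G1 X65.0103 Y67.5575
G1 X73.7620 Y88.5845
G1 X86.5089 Y106.6471
G1 X103.2510 Y121.7451
M5
G0 X0.0000 Y0.0000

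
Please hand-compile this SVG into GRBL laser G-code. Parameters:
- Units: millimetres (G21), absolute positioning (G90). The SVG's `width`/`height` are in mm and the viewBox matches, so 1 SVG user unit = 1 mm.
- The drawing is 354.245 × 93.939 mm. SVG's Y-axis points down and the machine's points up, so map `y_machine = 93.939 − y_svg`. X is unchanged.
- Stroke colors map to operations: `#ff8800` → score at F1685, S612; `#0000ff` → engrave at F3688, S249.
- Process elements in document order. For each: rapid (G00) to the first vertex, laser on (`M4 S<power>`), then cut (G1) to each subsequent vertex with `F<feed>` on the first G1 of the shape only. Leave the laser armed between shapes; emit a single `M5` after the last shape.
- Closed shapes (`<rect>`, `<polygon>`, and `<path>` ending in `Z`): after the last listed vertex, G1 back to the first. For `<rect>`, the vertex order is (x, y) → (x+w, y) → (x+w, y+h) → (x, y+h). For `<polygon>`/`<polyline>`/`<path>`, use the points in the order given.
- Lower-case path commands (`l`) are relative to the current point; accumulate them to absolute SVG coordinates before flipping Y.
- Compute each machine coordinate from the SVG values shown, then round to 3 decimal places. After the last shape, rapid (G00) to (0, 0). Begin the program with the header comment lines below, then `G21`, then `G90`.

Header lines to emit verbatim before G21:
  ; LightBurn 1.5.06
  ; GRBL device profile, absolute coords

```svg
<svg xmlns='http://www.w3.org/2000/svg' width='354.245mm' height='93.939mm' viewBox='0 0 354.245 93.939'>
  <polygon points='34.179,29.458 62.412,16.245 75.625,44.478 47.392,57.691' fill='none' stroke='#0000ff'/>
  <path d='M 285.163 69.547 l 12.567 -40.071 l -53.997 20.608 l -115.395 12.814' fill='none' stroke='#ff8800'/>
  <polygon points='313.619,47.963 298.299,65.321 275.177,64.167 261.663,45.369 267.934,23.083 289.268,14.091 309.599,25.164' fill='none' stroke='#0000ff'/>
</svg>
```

1 u = 1 mm; y_m = 93.939 − y.

[1] `<polygon>` regular polygon, #0000ff→engrave S249 F3688: (34.179,64.481) → (62.412,77.694) → (75.625,49.461) → (47.392,36.248) → (34.179,64.481) (closed)

[2] `<path>` open polyline, #ff8800→score S612 F1685: (285.163,24.392) → (297.730,64.463) → (243.733,43.855) → (128.338,31.041)

[3] `<polygon>` regular polygon, #0000ff→engrave S249 F3688: (313.619,45.976) → (298.299,28.618) → (275.177,29.772) → (261.663,48.570) → (267.934,70.856) → (289.268,79.848) → (309.599,68.775) → (313.619,45.976) (closed)

; LightBurn 1.5.06
; GRBL device profile, absolute coords
G21
G90
G00 X34.179 Y64.481
M4 S249
G1 X62.412 Y77.694 F3688
G1 X75.625 Y49.461
G1 X47.392 Y36.248
G1 X34.179 Y64.481
G00 X285.163 Y24.392
M4 S612
G1 X297.730 Y64.463 F1685
G1 X243.733 Y43.855
G1 X128.338 Y31.041
G00 X313.619 Y45.976
M4 S249
G1 X298.299 Y28.618 F3688
G1 X275.177 Y29.772
G1 X261.663 Y48.570
G1 X267.934 Y70.856
G1 X289.268 Y79.848
G1 X309.599 Y68.775
G1 X313.619 Y45.976
M5
G00 X0.000 Y0.000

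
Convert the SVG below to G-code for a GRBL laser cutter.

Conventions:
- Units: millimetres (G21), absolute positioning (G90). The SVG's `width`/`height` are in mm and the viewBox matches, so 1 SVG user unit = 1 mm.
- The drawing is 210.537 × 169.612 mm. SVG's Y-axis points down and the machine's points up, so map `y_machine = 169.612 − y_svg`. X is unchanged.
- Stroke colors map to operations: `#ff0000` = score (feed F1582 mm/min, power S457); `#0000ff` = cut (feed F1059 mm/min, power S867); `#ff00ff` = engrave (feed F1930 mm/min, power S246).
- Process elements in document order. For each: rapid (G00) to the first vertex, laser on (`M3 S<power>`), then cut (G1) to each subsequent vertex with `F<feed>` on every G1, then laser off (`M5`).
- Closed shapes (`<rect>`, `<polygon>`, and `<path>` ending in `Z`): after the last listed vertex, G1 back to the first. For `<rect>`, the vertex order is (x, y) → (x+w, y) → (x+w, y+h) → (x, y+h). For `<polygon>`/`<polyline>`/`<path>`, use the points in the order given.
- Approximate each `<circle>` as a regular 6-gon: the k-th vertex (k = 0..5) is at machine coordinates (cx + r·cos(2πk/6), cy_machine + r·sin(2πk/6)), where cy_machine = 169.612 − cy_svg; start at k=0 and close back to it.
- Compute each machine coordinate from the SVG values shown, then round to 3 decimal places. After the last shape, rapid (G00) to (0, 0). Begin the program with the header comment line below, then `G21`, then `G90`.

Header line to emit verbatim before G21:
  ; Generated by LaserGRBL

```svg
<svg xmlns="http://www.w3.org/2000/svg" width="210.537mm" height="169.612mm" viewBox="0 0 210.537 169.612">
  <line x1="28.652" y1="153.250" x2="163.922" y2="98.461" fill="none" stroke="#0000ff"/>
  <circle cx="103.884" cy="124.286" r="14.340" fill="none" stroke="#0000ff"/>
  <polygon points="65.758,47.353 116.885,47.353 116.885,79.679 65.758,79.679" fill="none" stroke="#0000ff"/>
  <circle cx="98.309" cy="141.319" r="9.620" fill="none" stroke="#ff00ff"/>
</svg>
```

Since the viewBox matches the mm dimensions, user units are millimetres directly. The only transform is the Y-flip y_m = 169.612 − y_svg.

Shape 1 is a line segment drawn with `<line>`. Its stroke #0000ff means cut at S867, F1059. After flipping Y the toolpath is (28.652,16.362) → (163.922,71.151).

Shape 2 is a circle drawn with `<circle>`. Its stroke #0000ff means cut at S867, F1059. After flipping Y the toolpath is (118.224,45.326) → (111.054,57.745) → (96.714,57.745) → (89.544,45.326) → (96.714,32.907) → (111.054,32.907) → (118.224,45.326), returning to the start.

Shape 3 is a rectangle drawn with `<polygon>`. Its stroke #0000ff means cut at S867, F1059. After flipping Y the toolpath is (65.758,122.259) → (116.885,122.259) → (116.885,89.933) → (65.758,89.933) → (65.758,122.259), returning to the start.

Shape 4 is a circle drawn with `<circle>`. Its stroke #ff00ff means engrave at S246, F1930. After flipping Y the toolpath is (107.929,28.293) → (103.119,36.624) → (93.499,36.624) → (88.689,28.293) → (93.499,19.962) → (103.119,19.962) → (107.929,28.293), returning to the start.

; Generated by LaserGRBL
G21
G90
G00 X28.652 Y16.362
M3 S867
G1 X163.922 Y71.151 F1059
M5
G00 X118.224 Y45.326
M3 S867
G1 X111.054 Y57.745 F1059
G1 X96.714 Y57.745 F1059
G1 X89.544 Y45.326 F1059
G1 X96.714 Y32.907 F1059
G1 X111.054 Y32.907 F1059
G1 X118.224 Y45.326 F1059
M5
G00 X65.758 Y122.259
M3 S867
G1 X116.885 Y122.259 F1059
G1 X116.885 Y89.933 F1059
G1 X65.758 Y89.933 F1059
G1 X65.758 Y122.259 F1059
M5
G00 X107.929 Y28.293
M3 S246
G1 X103.119 Y36.624 F1930
G1 X93.499 Y36.624 F1930
G1 X88.689 Y28.293 F1930
G1 X93.499 Y19.962 F1930
G1 X103.119 Y19.962 F1930
G1 X107.929 Y28.293 F1930
M5
G00 X0.000 Y0.000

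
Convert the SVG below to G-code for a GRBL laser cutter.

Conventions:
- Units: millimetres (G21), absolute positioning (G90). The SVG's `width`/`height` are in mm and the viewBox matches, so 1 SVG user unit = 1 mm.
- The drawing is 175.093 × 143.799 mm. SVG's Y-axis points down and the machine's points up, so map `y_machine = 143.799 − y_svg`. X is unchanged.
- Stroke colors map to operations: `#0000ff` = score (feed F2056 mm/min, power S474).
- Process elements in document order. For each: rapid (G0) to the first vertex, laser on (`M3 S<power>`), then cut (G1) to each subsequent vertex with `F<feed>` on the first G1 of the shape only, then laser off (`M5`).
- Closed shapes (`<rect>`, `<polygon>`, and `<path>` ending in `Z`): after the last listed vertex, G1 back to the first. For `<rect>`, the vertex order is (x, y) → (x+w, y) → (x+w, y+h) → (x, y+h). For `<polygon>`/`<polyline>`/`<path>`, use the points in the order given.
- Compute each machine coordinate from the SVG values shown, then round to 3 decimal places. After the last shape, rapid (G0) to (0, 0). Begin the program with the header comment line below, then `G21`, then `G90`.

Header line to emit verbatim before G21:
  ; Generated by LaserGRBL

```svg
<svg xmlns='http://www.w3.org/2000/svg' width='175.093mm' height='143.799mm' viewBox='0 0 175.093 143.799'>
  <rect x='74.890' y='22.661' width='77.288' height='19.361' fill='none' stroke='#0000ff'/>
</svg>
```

1 u = 1 mm; y_m = 143.799 − y.

[1] `<rect>` rectangle, #0000ff→score S474 F2056: (74.890,121.138) → (152.178,121.138) → (152.178,101.777) → (74.890,101.777) → (74.890,121.138) (closed)

; Generated by LaserGRBL
G21
G90
G0 X74.890 Y121.138
M3 S474
G1 X152.178 Y121.138 F2056
G1 X152.178 Y101.777
G1 X74.890 Y101.777
G1 X74.890 Y121.138
M5
G0 X0.000 Y0.000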